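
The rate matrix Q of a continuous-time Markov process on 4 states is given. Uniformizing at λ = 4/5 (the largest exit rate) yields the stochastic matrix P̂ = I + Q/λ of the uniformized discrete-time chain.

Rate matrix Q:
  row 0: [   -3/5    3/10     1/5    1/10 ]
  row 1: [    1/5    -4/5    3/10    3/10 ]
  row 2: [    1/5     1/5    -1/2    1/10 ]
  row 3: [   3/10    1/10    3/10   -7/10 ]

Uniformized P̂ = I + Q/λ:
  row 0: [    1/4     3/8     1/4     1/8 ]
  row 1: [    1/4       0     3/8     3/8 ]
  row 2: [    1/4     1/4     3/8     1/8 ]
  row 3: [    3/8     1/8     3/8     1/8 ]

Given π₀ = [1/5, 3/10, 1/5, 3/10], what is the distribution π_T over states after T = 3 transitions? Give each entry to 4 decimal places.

t=0: π = [0.2000, 0.3000, 0.2000, 0.3000]
t=1: π = [0.2875, 0.1625, 0.3500, 0.2000]
t=2: π = [0.2750, 0.2203, 0.3391, 0.1656]
t=3: π = [0.2707, 0.2086, 0.3406, 0.1801]

π = [0.2707, 0.2086, 0.3406, 0.1801]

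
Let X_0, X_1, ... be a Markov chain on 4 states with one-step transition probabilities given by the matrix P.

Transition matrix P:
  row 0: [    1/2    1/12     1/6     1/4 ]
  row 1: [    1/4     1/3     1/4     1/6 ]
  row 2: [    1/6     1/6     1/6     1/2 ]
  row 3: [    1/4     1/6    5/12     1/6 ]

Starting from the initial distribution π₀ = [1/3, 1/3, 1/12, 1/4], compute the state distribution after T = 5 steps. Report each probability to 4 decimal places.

t=0: π = [0.3333, 0.3333, 0.0833, 0.2500]
t=1: π = [0.3264, 0.1944, 0.2569, 0.2222]
t=2: π = [0.3102, 0.1719, 0.2384, 0.2795]
t=3: π = [0.3077, 0.1695, 0.2509, 0.2720]
t=4: π = [0.3060, 0.1693, 0.2488, 0.2759]
t=5: π = [0.3058, 0.1694, 0.2498, 0.2751]

π = [0.3058, 0.1694, 0.2498, 0.2751]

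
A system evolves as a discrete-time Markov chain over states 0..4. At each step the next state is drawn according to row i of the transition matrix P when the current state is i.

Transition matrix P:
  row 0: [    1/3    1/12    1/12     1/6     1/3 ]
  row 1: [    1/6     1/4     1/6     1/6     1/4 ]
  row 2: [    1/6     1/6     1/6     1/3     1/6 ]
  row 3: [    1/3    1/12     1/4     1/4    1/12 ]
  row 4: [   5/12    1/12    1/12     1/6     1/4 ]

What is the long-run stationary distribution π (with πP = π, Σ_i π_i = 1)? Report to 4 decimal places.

Balance equations π_j = Σ_i π_i·P[i][j]:
  π_0 = 1/3·π_0 + 1/6·π_1 + 1/6·π_2 + 1/3·π_3 + 5/12·π_4
  π_1 = 1/12·π_0 + 1/4·π_1 + 1/6·π_2 + 1/12·π_3 + 1/12·π_4
  π_2 = 1/12·π_0 + 1/6·π_1 + 1/6·π_2 + 1/4·π_3 + 1/12·π_4
  π_3 = 1/6·π_0 + 1/6·π_1 + 1/3·π_2 + 1/4·π_3 + 1/6·π_4
  normalize: π_0 + π_1 + π_2 + π_3 + π_4 = 1
Solving the linear system gives exactly π = [4676/15067, 132/1159, 161/1159, 240/1159, 3462/15067].

π = [0.3103, 0.1139, 0.1389, 0.2071, 0.2298]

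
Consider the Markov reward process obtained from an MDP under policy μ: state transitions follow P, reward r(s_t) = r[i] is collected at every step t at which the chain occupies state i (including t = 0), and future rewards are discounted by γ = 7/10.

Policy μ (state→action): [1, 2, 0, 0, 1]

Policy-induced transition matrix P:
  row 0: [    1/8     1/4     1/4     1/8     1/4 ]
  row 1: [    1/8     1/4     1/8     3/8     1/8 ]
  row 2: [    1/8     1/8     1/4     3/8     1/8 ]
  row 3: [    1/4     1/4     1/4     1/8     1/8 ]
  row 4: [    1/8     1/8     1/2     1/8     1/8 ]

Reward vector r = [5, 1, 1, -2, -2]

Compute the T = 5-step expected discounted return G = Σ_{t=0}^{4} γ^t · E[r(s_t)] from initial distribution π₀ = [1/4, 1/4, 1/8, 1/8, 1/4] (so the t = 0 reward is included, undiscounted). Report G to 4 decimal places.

G = 1.6722

t=0: π = [0.2500, 0.2500, 0.1250, 0.1250, 0.2500], E[r] = 0.8750, γ^t·E[r] = 0.875000, running G = 0.875000
t=1: π = [0.1406, 0.2031, 0.2813, 0.2188, 0.1563], E[r] = 0.4375, γ^t·E[r] = 0.306250, running G = 1.181250
t=2: π = [0.1523, 0.1953, 0.2637, 0.2461, 0.1426], E[r] = 0.4434, γ^t·E[r] = 0.217246, running G = 1.398496
t=3: π = [0.1558, 0.1992, 0.2612, 0.2397, 0.1440], E[r] = 0.4717, γ^t·E[r] = 0.161786, running G = 1.560282
t=4: π = [0.1550, 0.1993, 0.2611, 0.2401, 0.1445], E[r] = 0.4661, γ^t·E[r] = 0.111917, running G = 1.672199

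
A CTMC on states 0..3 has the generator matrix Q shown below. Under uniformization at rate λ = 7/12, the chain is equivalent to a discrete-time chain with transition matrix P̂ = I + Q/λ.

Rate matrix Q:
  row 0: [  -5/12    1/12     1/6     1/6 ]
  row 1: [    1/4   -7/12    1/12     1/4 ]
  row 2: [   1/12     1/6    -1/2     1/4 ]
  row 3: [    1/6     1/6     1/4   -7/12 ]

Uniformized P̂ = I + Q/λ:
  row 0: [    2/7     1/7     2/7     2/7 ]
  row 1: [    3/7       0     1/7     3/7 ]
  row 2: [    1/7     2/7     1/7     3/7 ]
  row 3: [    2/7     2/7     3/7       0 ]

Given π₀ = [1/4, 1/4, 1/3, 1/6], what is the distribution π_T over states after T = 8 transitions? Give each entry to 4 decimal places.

t=0: π = [0.2500, 0.2500, 0.3333, 0.1667]
t=1: π = [0.2738, 0.1786, 0.2262, 0.3214]
t=2: π = [0.2789, 0.1956, 0.2738, 0.2517]
t=3: π = [0.2745, 0.1900, 0.2546, 0.2809]
t=4: π = [0.2765, 0.1922, 0.2623, 0.2690]
t=5: π = [0.2757, 0.1913, 0.2592, 0.2738]
t=6: π = [0.2760, 0.1917, 0.2605, 0.2718]
t=7: π = [0.2759, 0.1915, 0.2600, 0.2726]
t=8: π = [0.2759, 0.1916, 0.2602, 0.2723]

π = [0.2759, 0.1916, 0.2602, 0.2723]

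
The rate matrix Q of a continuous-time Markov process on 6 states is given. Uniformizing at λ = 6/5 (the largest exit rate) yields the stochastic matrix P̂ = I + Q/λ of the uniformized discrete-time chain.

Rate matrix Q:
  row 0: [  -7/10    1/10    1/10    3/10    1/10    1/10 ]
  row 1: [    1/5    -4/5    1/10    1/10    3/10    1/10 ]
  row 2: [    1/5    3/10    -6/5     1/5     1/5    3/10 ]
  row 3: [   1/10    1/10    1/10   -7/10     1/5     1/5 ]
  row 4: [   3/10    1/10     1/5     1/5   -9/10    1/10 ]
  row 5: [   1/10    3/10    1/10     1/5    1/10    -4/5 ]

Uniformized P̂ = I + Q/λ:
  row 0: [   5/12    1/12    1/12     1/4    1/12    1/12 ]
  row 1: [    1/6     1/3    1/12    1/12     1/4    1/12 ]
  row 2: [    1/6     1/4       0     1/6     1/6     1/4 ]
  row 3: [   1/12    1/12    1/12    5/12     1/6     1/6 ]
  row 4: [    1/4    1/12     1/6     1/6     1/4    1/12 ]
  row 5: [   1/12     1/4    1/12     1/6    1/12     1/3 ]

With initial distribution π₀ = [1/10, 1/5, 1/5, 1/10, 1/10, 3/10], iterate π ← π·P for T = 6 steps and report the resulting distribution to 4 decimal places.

π = [0.1983, 0.1657, 0.0896, 0.2257, 0.1647, 0.1560]

t=0: π = [0.1000, 0.2000, 0.2000, 0.1000, 0.1000, 0.3000]
t=1: π = [0.1667, 0.2167, 0.0750, 0.1833, 0.1583, 0.2000]
t=2: π = [0.1896, 0.1833, 0.0903, 0.2083, 0.1674, 0.1611]
t=3: π = [0.1972, 0.1711, 0.0898, 0.2193, 0.1667, 0.1560]
t=4: π = [0.1986, 0.1671, 0.0897, 0.2237, 0.1654, 0.1556]
t=5: π = [0.1985, 0.1660, 0.0896, 0.2252, 0.1649, 0.1558]
t=6: π = [0.1983, 0.1657, 0.0896, 0.2257, 0.1647, 0.1560]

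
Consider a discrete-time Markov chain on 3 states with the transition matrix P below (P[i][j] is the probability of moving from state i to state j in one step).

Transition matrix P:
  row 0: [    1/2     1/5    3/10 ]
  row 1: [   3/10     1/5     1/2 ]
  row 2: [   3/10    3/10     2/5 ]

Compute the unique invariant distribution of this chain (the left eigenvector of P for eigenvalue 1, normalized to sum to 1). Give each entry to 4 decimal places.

π = [0.3750, 0.2386, 0.3864]

Balance equations π_j = Σ_i π_i·P[i][j]:
  π_0 = 1/2·π_0 + 3/10·π_1 + 3/10·π_2
  π_1 = 1/5·π_0 + 1/5·π_1 + 3/10·π_2
  normalize: π_0 + π_1 + π_2 = 1
Solving the linear system gives exactly π = [3/8, 21/88, 17/44].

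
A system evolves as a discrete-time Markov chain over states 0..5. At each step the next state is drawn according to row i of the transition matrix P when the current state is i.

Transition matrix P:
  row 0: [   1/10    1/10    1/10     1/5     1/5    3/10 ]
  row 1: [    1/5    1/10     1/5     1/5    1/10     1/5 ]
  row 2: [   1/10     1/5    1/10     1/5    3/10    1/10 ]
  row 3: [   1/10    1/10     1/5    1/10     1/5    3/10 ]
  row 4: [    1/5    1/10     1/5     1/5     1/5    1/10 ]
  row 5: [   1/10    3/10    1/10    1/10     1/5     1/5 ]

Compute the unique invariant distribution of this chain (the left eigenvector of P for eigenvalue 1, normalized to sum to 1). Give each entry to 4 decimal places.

π = [0.1354, 0.1541, 0.1518, 0.1641, 0.1998, 0.1948]

Balance equations π_j = Σ_i π_i·P[i][j]:
  π_0 = 1/10·π_0 + 1/5·π_1 + 1/10·π_2 + 1/10·π_3 + 1/5·π_4 + 1/10·π_5
  π_1 = 1/10·π_0 + 1/10·π_1 + 1/5·π_2 + 1/10·π_3 + 1/10·π_4 + 3/10·π_5
  π_2 = 1/10·π_0 + 1/5·π_1 + 1/10·π_2 + 1/5·π_3 + 1/5·π_4 + 1/10·π_5
  π_3 = 1/5·π_0 + 1/5·π_1 + 1/5·π_2 + 1/10·π_3 + 1/5·π_4 + 1/10·π_5
  π_4 = 1/5·π_0 + 1/10·π_1 + 3/10·π_2 + 1/5·π_3 + 1/5·π_4 + 1/5·π_5
  normalize: π_0 + π_1 + π_2 + π_3 + π_4 + π_5 = 1
Solving the linear system gives exactly π = [5445/40217, 6199/40217, 6105/40217, 6600/40217, 8034/40217, 7834/40217].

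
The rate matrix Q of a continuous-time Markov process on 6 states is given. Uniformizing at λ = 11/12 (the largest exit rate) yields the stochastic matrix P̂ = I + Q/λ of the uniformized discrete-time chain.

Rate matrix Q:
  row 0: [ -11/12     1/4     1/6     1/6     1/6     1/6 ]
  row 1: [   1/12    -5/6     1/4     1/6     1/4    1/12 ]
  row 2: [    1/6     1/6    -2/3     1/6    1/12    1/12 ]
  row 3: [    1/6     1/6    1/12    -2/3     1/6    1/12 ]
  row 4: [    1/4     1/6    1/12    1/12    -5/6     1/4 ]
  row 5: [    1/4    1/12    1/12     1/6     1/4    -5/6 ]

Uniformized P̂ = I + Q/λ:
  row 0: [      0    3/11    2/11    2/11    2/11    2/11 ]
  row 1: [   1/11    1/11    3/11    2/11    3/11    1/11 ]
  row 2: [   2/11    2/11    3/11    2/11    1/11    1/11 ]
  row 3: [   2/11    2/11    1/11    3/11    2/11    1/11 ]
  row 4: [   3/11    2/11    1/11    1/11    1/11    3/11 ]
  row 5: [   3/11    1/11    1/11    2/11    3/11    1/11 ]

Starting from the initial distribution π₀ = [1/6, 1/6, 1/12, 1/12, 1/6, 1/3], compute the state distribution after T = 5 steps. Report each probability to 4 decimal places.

t=0: π = [0.1667, 0.1667, 0.0833, 0.0833, 0.1667, 0.3333]
t=1: π = [0.1818, 0.1515, 0.1515, 0.1742, 0.2045, 0.1364]
t=2: π = [0.1660, 0.1722, 0.1625, 0.1791, 0.1756, 0.1446]
t=3: π = [0.1651, 0.1681, 0.1669, 0.1821, 0.1799, 0.1379]
t=4: π = [0.1654, 0.1690, 0.1668, 0.1820, 0.1781, 0.1386]
t=5: π = [0.1652, 0.1689, 0.1670, 0.1822, 0.1784, 0.1383]

π = [0.1652, 0.1689, 0.1670, 0.1822, 0.1784, 0.1383]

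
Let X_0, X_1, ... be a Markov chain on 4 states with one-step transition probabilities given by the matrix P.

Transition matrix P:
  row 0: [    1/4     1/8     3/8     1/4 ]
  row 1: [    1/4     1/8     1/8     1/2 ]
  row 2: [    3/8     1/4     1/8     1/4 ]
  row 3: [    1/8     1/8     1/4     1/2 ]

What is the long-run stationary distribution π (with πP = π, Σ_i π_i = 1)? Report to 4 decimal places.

Balance equations π_j = Σ_i π_i·P[i][j]:
  π_0 = 1/4·π_0 + 1/4·π_1 + 3/8·π_2 + 1/8·π_3
  π_1 = 1/8·π_0 + 1/8·π_1 + 1/4·π_2 + 1/8·π_3
  π_2 = 3/8·π_0 + 1/8·π_1 + 1/8·π_2 + 1/4·π_3
  normalize: π_0 + π_1 + π_2 + π_3 = 1
Solving the linear system gives exactly π = [3/13, 2/13, 3/13, 5/13].

π = [0.2308, 0.1538, 0.2308, 0.3846]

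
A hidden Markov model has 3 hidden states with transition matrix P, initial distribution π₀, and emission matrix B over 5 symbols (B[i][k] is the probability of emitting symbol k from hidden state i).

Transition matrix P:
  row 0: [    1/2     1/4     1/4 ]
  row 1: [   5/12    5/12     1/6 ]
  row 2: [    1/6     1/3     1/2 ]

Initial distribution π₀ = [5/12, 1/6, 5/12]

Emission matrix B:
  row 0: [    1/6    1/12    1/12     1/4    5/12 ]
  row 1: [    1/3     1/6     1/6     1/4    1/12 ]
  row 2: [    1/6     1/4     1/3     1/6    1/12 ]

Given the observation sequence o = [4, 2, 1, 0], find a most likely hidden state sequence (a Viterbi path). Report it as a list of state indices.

t=0: δ = [1.736e-01, 1.389e-02, 3.472e-02]  (obs o_0=4)
t=1: δ = [7.234e-03, 7.234e-03, 1.447e-02]  ψ = [0, 0, 0]  (obs o_1=2)
t=2: δ = [3.014e-04, 8.038e-04, 1.808e-03]  ψ = [0, 2, 2]  (obs o_2=1)
t=3: δ = [5.582e-05, 2.009e-04, 1.507e-04]  ψ = [1, 2, 2]  (obs o_3=0)
backtrack: best end state = 1; path = [0, 2, 2, 1]

path = [0, 2, 2, 1]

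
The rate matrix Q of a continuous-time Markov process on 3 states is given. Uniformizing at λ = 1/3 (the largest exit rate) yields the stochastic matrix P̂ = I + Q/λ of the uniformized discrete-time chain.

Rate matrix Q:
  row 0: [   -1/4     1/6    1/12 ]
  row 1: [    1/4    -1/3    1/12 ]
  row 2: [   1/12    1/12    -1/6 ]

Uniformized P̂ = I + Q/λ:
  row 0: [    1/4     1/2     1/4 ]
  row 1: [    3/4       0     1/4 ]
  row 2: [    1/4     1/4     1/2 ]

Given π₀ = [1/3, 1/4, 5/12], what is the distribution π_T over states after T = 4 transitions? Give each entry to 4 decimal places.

t=0: π = [0.3333, 0.2500, 0.4167]
t=1: π = [0.3750, 0.2708, 0.3542]
t=2: π = [0.3854, 0.2760, 0.3385]
t=3: π = [0.3880, 0.2773, 0.3346]
t=4: π = [0.3887, 0.2777, 0.3337]

π = [0.3887, 0.2777, 0.3337]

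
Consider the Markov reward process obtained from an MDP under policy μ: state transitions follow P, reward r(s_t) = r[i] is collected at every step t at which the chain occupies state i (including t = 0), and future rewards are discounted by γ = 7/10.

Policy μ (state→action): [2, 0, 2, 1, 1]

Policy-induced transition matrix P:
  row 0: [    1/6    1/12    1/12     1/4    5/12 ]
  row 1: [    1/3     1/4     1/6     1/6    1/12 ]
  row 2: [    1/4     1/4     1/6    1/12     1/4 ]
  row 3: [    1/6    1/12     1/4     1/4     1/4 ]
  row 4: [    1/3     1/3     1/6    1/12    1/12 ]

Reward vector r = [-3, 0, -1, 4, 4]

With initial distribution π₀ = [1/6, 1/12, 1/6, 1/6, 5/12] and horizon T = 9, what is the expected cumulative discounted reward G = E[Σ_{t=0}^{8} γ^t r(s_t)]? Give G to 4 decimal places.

t=0: π = [0.1667, 0.0833, 0.1667, 0.1667, 0.4167], E[r] = 1.6667, γ^t·E[r] = 1.666667, running G = 1.666667
t=1: π = [0.2639, 0.2292, 0.1667, 0.1458, 0.1944], E[r] = 0.4028, γ^t·E[r] = 0.281944, running G = 1.948611
t=2: π = [0.2512, 0.1979, 0.1568, 0.1707, 0.2234], E[r] = 0.6661, γ^t·E[r] = 0.326383, running G = 2.274994
t=3: π = [0.2500, 0.1983, 0.1600, 0.1701, 0.2216], E[r] = 0.6573, γ^t·E[r] = 0.225458, running G = 2.500452
t=4: π = [0.2500, 0.1985, 0.1600, 0.1699, 0.2217], E[r] = 0.6562, γ^t·E[r] = 0.157550, running G = 2.658002
t=5: π = [0.2500, 0.1985, 0.1600, 0.1698, 0.2216], E[r] = 0.6559, γ^t·E[r] = 0.110239, running G = 2.768241
t=6: π = [0.2500, 0.1985, 0.1600, 0.1699, 0.2216], E[r] = 0.6559, γ^t·E[r] = 0.077172, running G = 2.845413
t=7: π = [0.2500, 0.1985, 0.1600, 0.1699, 0.2216], E[r] = 0.6560, γ^t·E[r] = 0.054020, running G = 2.899433
t=8: π = [0.2500, 0.1985, 0.1600, 0.1699, 0.2216], E[r] = 0.6560, γ^t·E[r] = 0.037814, running G = 2.937248

G = 2.9372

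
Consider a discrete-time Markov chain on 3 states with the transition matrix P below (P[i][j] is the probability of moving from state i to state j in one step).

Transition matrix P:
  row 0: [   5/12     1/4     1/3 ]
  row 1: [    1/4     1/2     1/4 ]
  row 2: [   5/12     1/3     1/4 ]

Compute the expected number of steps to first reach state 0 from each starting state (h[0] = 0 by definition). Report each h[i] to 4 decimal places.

h = [0.0000, 3.4286, 2.8571]

First-step conditioning: h[0] = 0; for i ≠ 0, h[i] = 1 + Σ_k P[i][k]·h[k].
  h[1] = 1 + 1/2·h[1] + 1/4·h[2]
  h[2] = 1 + 1/3·h[1] + 1/4·h[2]
Solving the 2×2 linear system over states ≠ 0 gives exactly h = [0, 24/7, 20/7] (h[0] = 0 is the target).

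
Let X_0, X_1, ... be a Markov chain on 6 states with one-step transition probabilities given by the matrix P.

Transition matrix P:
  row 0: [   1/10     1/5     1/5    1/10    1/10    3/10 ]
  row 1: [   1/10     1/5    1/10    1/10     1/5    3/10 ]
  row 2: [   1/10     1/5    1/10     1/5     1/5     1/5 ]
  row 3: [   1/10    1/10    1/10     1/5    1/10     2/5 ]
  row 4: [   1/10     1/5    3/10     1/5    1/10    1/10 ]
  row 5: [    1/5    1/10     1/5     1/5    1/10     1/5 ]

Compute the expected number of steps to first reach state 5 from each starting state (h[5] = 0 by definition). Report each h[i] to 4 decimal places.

First-step conditioning: h[5] = 0; for i ≠ 5, h[i] = 1 + Σ_k P[i][k]·h[k].
  h[0] = 1 + 1/10·h[0] + 1/5·h[1] + 1/5·h[2] + 1/10·h[3] + 1/10·h[4]
  h[1] = 1 + 1/10·h[0] + 1/5·h[1] + 1/10·h[2] + 1/10·h[3] + 1/5·h[4]
  h[2] = 1 + 1/10·h[0] + 1/5·h[1] + 1/10·h[2] + 1/5·h[3] + 1/5·h[4]
  h[3] = 1 + 1/10·h[0] + 1/10·h[1] + 1/10·h[2] + 1/5·h[3] + 1/10·h[4]
  h[4] = 1 + 1/10·h[0] + 1/5·h[1] + 3/10·h[2] + 1/5·h[3] + 1/10·h[4]
Solving the 5×5 linear system over states ≠ 5 gives exactly h = [33070/8963, 33400/8963, 36300/8963, 29000/8963, 39600/8963, 0] (h[5] = 0 is the target).

h = [3.6896, 3.7264, 4.0500, 3.2355, 4.4182, 0.0000]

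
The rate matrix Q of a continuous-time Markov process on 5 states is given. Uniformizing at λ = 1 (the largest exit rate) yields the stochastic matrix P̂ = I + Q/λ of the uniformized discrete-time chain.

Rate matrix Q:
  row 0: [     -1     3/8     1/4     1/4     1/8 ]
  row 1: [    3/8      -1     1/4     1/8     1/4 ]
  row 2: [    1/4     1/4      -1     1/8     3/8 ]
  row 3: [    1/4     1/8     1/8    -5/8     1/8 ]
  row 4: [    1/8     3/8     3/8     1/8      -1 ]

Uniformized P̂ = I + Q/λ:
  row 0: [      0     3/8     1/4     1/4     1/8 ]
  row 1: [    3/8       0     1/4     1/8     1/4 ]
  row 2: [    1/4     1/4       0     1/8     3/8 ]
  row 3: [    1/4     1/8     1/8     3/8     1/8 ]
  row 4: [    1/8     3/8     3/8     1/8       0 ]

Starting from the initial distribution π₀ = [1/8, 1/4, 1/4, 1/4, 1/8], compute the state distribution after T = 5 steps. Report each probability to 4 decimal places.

π = [0.2055, 0.2165, 0.1969, 0.2004, 0.1806]

t=0: π = [0.1250, 0.2500, 0.2500, 0.2500, 0.1250]
t=1: π = [0.2344, 0.1875, 0.1719, 0.2031, 0.2031]
t=2: π = [0.1895, 0.2324, 0.2070, 0.2051, 0.1660]
t=3: π = [0.2109, 0.2107, 0.1934, 0.2000, 0.1851]
t=4: π = [0.2005, 0.2218, 0.1998, 0.2014, 0.1765]
t=5: π = [0.2055, 0.2165, 0.1969, 0.2004, 0.1806]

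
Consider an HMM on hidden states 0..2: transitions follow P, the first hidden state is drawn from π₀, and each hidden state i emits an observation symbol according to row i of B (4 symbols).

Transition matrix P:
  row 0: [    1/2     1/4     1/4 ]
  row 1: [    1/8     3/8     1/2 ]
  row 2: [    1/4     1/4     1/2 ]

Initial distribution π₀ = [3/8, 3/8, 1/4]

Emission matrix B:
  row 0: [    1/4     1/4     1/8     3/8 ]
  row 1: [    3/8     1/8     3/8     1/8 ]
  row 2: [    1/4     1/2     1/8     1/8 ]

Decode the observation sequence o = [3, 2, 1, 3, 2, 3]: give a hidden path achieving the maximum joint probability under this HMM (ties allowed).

t=0: δ = [1.406e-01, 4.688e-02, 3.125e-02]  (obs o_0=3)
t=1: δ = [8.789e-03, 1.318e-02, 4.395e-03]  ψ = [0, 0, 0]  (obs o_1=2)
t=2: δ = [1.099e-03, 6.180e-04, 3.296e-03]  ψ = [0, 1, 1]  (obs o_2=1)
t=3: δ = [3.090e-04, 1.030e-04, 2.060e-04]  ψ = [2, 2, 2]  (obs o_3=3)
t=4: δ = [1.931e-05, 2.897e-05, 1.287e-05]  ψ = [0, 0, 2]  (obs o_4=2)
t=5: δ = [3.621e-06, 1.358e-06, 1.810e-06]  ψ = [0, 1, 1]  (obs o_5=3)
backtrack: best end state = 0; path = [0, 1, 2, 0, 0, 0]

path = [0, 1, 2, 0, 0, 0]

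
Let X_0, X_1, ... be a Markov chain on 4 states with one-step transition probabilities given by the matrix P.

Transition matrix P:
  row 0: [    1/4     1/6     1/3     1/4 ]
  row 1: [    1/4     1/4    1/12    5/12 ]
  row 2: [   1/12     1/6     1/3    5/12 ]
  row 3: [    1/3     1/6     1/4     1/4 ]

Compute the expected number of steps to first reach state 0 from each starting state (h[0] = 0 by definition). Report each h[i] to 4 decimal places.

First-step conditioning: h[0] = 0; for i ≠ 0, h[i] = 1 + Σ_k P[i][k]·h[k].
  h[1] = 1 + 1/4·h[1] + 1/12·h[2] + 5/12·h[3]
  h[2] = 1 + 1/6·h[1] + 1/3·h[2] + 5/12·h[3]
  h[3] = 1 + 1/6·h[1] + 1/4·h[2] + 1/4·h[3]
Solving the 3×3 linear system over states ≠ 0 gives exactly h = [0, 504/125, 616/125, 484/125] (h[0] = 0 is the target).

h = [0.0000, 4.0320, 4.9280, 3.8720]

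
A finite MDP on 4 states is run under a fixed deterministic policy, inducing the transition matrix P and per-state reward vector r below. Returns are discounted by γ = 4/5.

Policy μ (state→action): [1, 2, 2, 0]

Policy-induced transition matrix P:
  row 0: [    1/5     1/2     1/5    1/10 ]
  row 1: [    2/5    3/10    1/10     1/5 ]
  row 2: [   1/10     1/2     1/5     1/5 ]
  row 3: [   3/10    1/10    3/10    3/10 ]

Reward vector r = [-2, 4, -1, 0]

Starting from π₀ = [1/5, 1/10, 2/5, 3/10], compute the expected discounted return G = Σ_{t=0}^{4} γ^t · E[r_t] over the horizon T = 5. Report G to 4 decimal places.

G = 1.2831

t=0: π = [0.2000, 0.1000, 0.4000, 0.3000], E[r] = -0.4000, γ^t·E[r] = -0.400000, running G = -0.400000
t=1: π = [0.2100, 0.3600, 0.2200, 0.2100], E[r] = 0.8000, γ^t·E[r] = 0.640000, running G = 0.240000
t=2: π = [0.2710, 0.3440, 0.1850, 0.2000], E[r] = 0.6490, γ^t·E[r] = 0.415360, running G = 0.655360
t=3: π = [0.2703, 0.3512, 0.1856, 0.1929], E[r] = 0.6786, γ^t·E[r] = 0.347443, running G = 1.002803
t=4: π = [0.2710, 0.3526, 0.1842, 0.1923], E[r] = 0.6843, γ^t·E[r] = 0.280285, running G = 1.283088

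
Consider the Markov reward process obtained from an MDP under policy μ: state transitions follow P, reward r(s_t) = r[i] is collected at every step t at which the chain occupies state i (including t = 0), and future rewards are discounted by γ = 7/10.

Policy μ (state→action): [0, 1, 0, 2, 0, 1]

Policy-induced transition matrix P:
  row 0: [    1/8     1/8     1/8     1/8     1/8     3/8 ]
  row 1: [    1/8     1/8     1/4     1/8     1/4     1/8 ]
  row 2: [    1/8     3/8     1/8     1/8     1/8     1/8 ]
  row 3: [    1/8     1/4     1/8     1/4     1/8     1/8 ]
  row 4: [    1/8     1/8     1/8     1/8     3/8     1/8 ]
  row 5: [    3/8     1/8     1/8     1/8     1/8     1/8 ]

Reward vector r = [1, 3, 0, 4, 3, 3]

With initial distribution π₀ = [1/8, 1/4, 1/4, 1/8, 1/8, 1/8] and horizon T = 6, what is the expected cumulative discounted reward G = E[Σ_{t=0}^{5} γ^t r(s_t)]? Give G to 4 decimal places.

t=0: π = [0.1250, 0.2500, 0.2500, 0.1250, 0.1250, 0.1250], E[r] = 2.1250, γ^t·E[r] = 2.125000, running G = 2.125000
t=1: π = [0.1563, 0.2031, 0.1563, 0.1406, 0.1875, 0.1563], E[r] = 2.3594, γ^t·E[r] = 1.651563, running G = 3.776563
t=2: π = [0.1641, 0.1816, 0.1504, 0.1426, 0.1973, 0.1641], E[r] = 2.3633, γ^t·E[r] = 1.158008, running G = 4.934570
t=3: π = [0.1660, 0.1804, 0.1477, 0.1428, 0.1970, 0.1660], E[r] = 2.3677, γ^t·E[r] = 0.812113, running G = 5.746683
t=4: π = [0.1665, 0.1798, 0.1476, 0.1429, 0.1968, 0.1665], E[r] = 2.3672, γ^t·E[r] = 0.568362, running G = 6.315045
t=5: π = [0.1666, 0.1797, 0.1475, 0.1429, 0.1967, 0.1666], E[r] = 2.3672, γ^t·E[r] = 0.397853, running G = 6.712898

G = 6.7129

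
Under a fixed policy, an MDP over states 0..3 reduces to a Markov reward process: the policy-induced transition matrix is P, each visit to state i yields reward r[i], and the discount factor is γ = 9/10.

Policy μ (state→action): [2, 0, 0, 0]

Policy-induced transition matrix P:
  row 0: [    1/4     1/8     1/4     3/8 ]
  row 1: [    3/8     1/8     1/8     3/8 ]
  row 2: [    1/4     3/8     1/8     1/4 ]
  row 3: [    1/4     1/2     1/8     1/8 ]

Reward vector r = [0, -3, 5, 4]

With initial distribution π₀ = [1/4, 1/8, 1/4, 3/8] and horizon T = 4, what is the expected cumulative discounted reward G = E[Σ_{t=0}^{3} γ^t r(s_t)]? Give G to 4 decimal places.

t=0: π = [0.2500, 0.1250, 0.2500, 0.3750], E[r] = 2.3750, γ^t·E[r] = 2.375000, running G = 2.375000
t=1: π = [0.2656, 0.3281, 0.1563, 0.2500], E[r] = 0.7969, γ^t·E[r] = 0.717188, running G = 3.092188
t=2: π = [0.2910, 0.2578, 0.1582, 0.2930], E[r] = 1.1895, γ^t·E[r] = 0.963457, running G = 4.055645
t=3: π = [0.2822, 0.2744, 0.1614, 0.2820], E[r] = 1.1116, γ^t·E[r] = 0.810336, running G = 4.865981

G = 4.8660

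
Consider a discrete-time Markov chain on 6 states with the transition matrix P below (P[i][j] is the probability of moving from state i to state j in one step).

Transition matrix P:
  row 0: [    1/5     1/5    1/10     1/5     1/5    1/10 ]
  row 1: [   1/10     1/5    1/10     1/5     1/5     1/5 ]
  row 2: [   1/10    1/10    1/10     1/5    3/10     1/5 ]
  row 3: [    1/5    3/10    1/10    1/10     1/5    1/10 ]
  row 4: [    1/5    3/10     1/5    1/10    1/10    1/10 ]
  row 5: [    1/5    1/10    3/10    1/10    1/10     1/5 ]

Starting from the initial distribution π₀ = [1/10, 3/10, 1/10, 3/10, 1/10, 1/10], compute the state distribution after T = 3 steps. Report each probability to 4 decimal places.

π = [0.1645, 0.2031, 0.1479, 0.1520, 0.1820, 0.1505]

t=0: π = [0.1000, 0.3000, 0.1000, 0.3000, 0.1000, 0.1000]
t=1: π = [0.1600, 0.2200, 0.1300, 0.1500, 0.1900, 0.1500]
t=2: π = [0.1650, 0.2060, 0.1490, 0.1510, 0.1790, 0.1500]
t=3: π = [0.1645, 0.2031, 0.1479, 0.1520, 0.1820, 0.1505]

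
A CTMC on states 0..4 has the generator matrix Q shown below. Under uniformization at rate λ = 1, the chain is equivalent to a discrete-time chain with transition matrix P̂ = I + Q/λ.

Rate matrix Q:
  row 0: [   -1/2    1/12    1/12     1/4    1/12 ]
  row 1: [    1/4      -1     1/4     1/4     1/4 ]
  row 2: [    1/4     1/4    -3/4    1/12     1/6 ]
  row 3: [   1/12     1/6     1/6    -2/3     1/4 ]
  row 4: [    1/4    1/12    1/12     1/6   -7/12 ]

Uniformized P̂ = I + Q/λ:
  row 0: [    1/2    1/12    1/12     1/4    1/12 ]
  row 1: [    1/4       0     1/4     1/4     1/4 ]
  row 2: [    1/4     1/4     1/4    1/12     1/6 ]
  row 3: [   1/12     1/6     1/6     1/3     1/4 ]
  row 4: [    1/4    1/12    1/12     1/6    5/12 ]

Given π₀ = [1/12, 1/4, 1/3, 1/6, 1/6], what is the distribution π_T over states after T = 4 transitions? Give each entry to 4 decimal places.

t=0: π = [0.0833, 0.2500, 0.3333, 0.1667, 0.1667]
t=1: π = [0.2431, 0.1319, 0.1944, 0.1944, 0.2361]
t=2: π = [0.2784, 0.1209, 0.1539, 0.2141, 0.2326]
t=3: π = [0.2839, 0.1168, 0.1470, 0.2228, 0.2296]
t=4: π = [0.2838, 0.1167, 0.1459, 0.2249, 0.2287]

π = [0.2838, 0.1167, 0.1459, 0.2249, 0.2287]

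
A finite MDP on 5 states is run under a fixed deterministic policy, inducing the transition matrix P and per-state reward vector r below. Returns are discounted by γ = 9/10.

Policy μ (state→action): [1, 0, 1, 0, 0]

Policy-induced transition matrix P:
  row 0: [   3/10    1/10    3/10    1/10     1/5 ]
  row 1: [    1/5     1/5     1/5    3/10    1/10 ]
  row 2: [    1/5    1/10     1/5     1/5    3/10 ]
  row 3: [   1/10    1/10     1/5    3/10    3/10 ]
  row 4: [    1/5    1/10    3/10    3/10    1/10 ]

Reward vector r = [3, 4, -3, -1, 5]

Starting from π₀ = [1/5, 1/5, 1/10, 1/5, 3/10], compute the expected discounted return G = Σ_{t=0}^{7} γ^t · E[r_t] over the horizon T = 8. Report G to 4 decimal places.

G = 7.6641

t=0: π = [0.2000, 0.2000, 0.1000, 0.2000, 0.3000], E[r] = 2.4000, γ^t·E[r] = 2.400000, running G = 2.400000
t=1: π = [0.2000, 0.1200, 0.2500, 0.2500, 0.1800], E[r] = 0.9800, γ^t·E[r] = 0.882000, running G = 3.282000
t=2: π = [0.1950, 0.1120, 0.2380, 0.2350, 0.2200], E[r] = 1.1840, γ^t·E[r] = 0.959040, running G = 4.241040
t=3: π = [0.1960, 0.1112, 0.2415, 0.2372, 0.2141], E[r] = 1.1416, γ^t·E[r] = 0.832226, running G = 5.073266
t=4: π = [0.1959, 0.1111, 0.2410, 0.2367, 0.2153], E[r] = 1.1491, γ^t·E[r] = 0.753951, running G = 5.827217
t=5: π = [0.1959, 0.1111, 0.2411, 0.2367, 0.2151], E[r] = 1.1477, γ^t·E[r] = 0.677722, running G = 6.504939
t=6: π = [0.1959, 0.1111, 0.2411, 0.2367, 0.2152], E[r] = 1.1480, γ^t·E[r] = 0.610092, running G = 7.115031
t=7: π = [0.1959, 0.1111, 0.2411, 0.2367, 0.2152], E[r] = 1.1479, γ^t·E[r] = 0.549060, running G = 7.664090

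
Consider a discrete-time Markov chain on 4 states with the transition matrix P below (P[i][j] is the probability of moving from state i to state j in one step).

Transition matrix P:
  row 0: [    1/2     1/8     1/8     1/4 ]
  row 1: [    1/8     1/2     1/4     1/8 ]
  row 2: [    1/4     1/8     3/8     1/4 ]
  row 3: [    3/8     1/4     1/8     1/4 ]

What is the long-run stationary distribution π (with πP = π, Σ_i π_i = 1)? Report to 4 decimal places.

π = [0.3293, 0.2439, 0.2073, 0.2195]

Balance equations π_j = Σ_i π_i·P[i][j]:
  π_0 = 1/2·π_0 + 1/8·π_1 + 1/4·π_2 + 3/8·π_3
  π_1 = 1/8·π_0 + 1/2·π_1 + 1/8·π_2 + 1/4·π_3
  π_2 = 1/8·π_0 + 1/4·π_1 + 3/8·π_2 + 1/8·π_3
  normalize: π_0 + π_1 + π_2 + π_3 = 1
Solving the linear system gives exactly π = [27/82, 10/41, 17/82, 9/41].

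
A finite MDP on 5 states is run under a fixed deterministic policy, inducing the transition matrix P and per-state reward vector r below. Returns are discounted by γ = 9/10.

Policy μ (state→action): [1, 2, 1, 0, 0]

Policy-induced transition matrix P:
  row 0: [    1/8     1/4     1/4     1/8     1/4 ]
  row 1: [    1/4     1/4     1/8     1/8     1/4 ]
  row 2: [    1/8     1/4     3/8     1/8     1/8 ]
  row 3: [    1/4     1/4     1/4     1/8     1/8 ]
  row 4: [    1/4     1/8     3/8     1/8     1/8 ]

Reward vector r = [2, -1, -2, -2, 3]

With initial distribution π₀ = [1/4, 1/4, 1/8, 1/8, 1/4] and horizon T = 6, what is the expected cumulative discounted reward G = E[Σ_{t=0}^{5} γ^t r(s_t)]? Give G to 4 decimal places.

G = 0.1371

t=0: π = [0.2500, 0.2500, 0.1250, 0.1250, 0.2500], E[r] = 0.5000, γ^t·E[r] = 0.500000, running G = 0.500000
t=1: π = [0.2031, 0.2188, 0.2656, 0.1250, 0.1875], E[r] = -0.0313, γ^t·E[r] = -0.028125, running G = 0.471875
t=2: π = [0.1914, 0.2266, 0.2793, 0.1250, 0.1777], E[r] = -0.1191, γ^t·E[r] = -0.096504, running G = 0.375371
t=3: π = [0.1912, 0.2278, 0.2788, 0.1250, 0.1772], E[r] = -0.1213, γ^t·E[r] = -0.088455, running G = 0.286916
t=4: π = [0.1913, 0.2278, 0.2785, 0.1250, 0.1774], E[r] = -0.1203, γ^t·E[r] = -0.078929, running G = 0.207987
t=5: π = [0.1913, 0.2278, 0.2785, 0.1250, 0.1774], E[r] = -0.1201, γ^t·E[r] = -0.070935, running G = 0.137052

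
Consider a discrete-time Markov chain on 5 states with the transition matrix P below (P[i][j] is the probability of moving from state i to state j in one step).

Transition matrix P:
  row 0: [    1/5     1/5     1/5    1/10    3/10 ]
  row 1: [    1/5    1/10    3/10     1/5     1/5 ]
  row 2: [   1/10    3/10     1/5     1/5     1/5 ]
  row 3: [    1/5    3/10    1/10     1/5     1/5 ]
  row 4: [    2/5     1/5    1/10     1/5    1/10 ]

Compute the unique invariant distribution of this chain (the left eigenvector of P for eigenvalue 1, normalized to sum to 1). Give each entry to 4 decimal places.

Balance equations π_j = Σ_i π_i·P[i][j]:
  π_0 = 1/5·π_0 + 1/5·π_1 + 1/10·π_2 + 1/5·π_3 + 2/5·π_4
  π_1 = 1/5·π_0 + 1/10·π_1 + 3/10·π_2 + 3/10·π_3 + 1/5·π_4
  π_2 = 1/5·π_0 + 3/10·π_1 + 1/5·π_2 + 1/10·π_3 + 1/10·π_4
  π_3 = 1/10·π_0 + 1/5·π_1 + 1/5·π_2 + 1/5·π_3 + 1/5·π_4
  normalize: π_0 + π_1 + π_2 + π_3 + π_4 = 1
Solving the linear system gives exactly π = [1307/5886, 2527/11772, 20/109, 2093/11772, 1189/5886].

π = [0.2221, 0.2147, 0.1835, 0.1778, 0.2020]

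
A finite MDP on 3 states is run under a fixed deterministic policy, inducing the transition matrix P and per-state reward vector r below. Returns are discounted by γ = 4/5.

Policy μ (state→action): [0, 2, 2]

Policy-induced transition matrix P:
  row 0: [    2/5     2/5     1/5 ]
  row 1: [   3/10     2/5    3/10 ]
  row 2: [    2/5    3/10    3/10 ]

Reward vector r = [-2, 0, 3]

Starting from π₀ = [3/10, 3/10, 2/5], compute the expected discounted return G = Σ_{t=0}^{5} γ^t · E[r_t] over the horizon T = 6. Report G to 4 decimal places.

t=0: π = [0.3000, 0.3000, 0.4000], E[r] = 0.6000, γ^t·E[r] = 0.600000, running G = 0.600000
t=1: π = [0.3700, 0.3600, 0.2700], E[r] = 0.0700, γ^t·E[r] = 0.056000, running G = 0.656000
t=2: π = [0.3640, 0.3730, 0.2630], E[r] = 0.0610, γ^t·E[r] = 0.039040, running G = 0.695040
t=3: π = [0.3627, 0.3737, 0.2636], E[r] = 0.0654, γ^t·E[r] = 0.033485, running G = 0.728525
t=4: π = [0.3626, 0.3736, 0.2637], E[r] = 0.0659, γ^t·E[r] = 0.027005, running G = 0.755530
t=5: π = [0.3626, 0.3736, 0.2637], E[r] = 0.0659, γ^t·E[r] = 0.021607, running G = 0.777137

G = 0.7771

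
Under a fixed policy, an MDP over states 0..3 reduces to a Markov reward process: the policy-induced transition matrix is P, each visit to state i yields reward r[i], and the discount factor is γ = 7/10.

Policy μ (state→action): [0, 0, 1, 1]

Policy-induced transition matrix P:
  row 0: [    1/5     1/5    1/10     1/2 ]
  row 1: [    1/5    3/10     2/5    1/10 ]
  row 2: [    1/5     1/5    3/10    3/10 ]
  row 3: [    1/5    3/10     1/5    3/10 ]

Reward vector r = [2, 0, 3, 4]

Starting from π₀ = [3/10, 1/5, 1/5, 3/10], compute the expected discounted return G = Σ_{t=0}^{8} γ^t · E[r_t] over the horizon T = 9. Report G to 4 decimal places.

G = 7.5414

t=0: π = [0.3000, 0.2000, 0.2000, 0.3000], E[r] = 2.4000, γ^t·E[r] = 2.400000, running G = 2.400000
t=1: π = [0.2000, 0.2500, 0.2300, 0.3200], E[r] = 2.3700, γ^t·E[r] = 1.659000, running G = 4.059000
t=2: π = [0.2000, 0.2570, 0.2530, 0.2900], E[r] = 2.3190, γ^t·E[r] = 1.136310, running G = 5.195310
t=3: π = [0.2000, 0.2547, 0.2567, 0.2886], E[r] = 2.3245, γ^t·E[r] = 0.797304, running G = 5.992614
t=4: π = [0.2000, 0.2543, 0.2566, 0.2891], E[r] = 2.3261, γ^t·E[r] = 0.558489, running G = 6.551103
t=5: π = [0.2000, 0.2543, 0.2565, 0.2891], E[r] = 2.3261, γ^t·E[r] = 0.390950, running G = 6.942053
t=6: π = [0.2000, 0.2543, 0.2565, 0.2891], E[r] = 2.3261, γ^t·E[r] = 0.273662, running G = 7.215716
t=7: π = [0.2000, 0.2543, 0.2565, 0.2891], E[r] = 2.3261, γ^t·E[r] = 0.191563, running G = 7.407279
t=8: π = [0.2000, 0.2543, 0.2565, 0.2891], E[r] = 2.3261, γ^t·E[r] = 0.134094, running G = 7.541373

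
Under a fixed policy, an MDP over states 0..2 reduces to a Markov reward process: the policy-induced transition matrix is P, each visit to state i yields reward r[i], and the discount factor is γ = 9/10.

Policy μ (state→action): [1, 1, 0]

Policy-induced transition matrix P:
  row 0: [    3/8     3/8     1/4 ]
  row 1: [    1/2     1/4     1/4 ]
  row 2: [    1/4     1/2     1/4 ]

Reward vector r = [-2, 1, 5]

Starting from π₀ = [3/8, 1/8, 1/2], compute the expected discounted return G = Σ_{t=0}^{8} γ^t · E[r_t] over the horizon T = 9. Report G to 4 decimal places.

G = 6.2940

t=0: π = [0.3750, 0.1250, 0.5000], E[r] = 1.8750, γ^t·E[r] = 1.875000, running G = 1.875000
t=1: π = [0.3281, 0.4219, 0.2500], E[r] = 1.0156, γ^t·E[r] = 0.914063, running G = 2.789063
t=2: π = [0.3965, 0.3535, 0.2500], E[r] = 0.8105, γ^t·E[r] = 0.656543, running G = 3.445605
t=3: π = [0.3879, 0.3621, 0.2500], E[r] = 0.8362, γ^t·E[r] = 0.609576, running G = 4.055182
t=4: π = [0.3890, 0.3610, 0.2500], E[r] = 0.8330, γ^t·E[r] = 0.546516, running G = 4.601698
t=5: π = [0.3889, 0.3611, 0.2500], E[r] = 0.8334, γ^t·E[r] = 0.492101, running G = 5.093800
t=6: π = [0.3889, 0.3611, 0.2500], E[r] = 0.8333, γ^t·E[r] = 0.442865, running G = 5.536664
t=7: π = [0.3889, 0.3611, 0.2500], E[r] = 0.8333, γ^t·E[r] = 0.398581, running G = 5.935245
t=8: π = [0.3889, 0.3611, 0.2500], E[r] = 0.8333, γ^t·E[r] = 0.358723, running G = 6.293968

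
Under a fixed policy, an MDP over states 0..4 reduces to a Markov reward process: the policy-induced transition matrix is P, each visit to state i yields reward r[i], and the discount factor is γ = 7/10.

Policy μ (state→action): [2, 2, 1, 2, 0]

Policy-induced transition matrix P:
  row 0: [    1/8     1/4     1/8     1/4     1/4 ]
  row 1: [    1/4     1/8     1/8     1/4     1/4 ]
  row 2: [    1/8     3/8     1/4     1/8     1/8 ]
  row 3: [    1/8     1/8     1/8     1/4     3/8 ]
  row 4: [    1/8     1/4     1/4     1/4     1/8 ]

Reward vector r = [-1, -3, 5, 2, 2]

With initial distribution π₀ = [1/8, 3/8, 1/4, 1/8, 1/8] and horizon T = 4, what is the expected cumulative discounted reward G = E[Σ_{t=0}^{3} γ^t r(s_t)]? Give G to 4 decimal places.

t=0: π = [0.1250, 0.3750, 0.2500, 0.1250, 0.1250], E[r] = 0.5000, γ^t·E[r] = 0.500000, running G = 0.500000
t=1: π = [0.1719, 0.2188, 0.1719, 0.2188, 0.2188], E[r] = 0.9063, γ^t·E[r] = 0.634375, running G = 1.134375
t=2: π = [0.1523, 0.2168, 0.1738, 0.2285, 0.2285], E[r] = 0.9805, γ^t·E[r] = 0.480430, running G = 1.614805
t=3: π = [0.1521, 0.2161, 0.1753, 0.2283, 0.2283], E[r] = 0.9893, γ^t·E[r] = 0.339315, running G = 1.954120

G = 1.9541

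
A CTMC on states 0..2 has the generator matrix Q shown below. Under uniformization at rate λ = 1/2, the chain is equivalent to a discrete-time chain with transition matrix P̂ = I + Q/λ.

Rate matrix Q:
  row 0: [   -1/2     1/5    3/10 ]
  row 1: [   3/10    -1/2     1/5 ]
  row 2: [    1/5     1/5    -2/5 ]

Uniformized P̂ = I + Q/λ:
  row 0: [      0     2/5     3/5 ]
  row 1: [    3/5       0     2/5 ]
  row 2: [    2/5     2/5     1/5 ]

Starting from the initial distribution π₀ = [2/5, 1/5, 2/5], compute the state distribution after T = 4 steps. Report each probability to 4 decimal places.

π = [0.3328, 0.2835, 0.3837]

t=0: π = [0.4000, 0.2000, 0.4000]
t=1: π = [0.2800, 0.3200, 0.4000]
t=2: π = [0.3520, 0.2720, 0.3760]
t=3: π = [0.3136, 0.2912, 0.3952]
t=4: π = [0.3328, 0.2835, 0.3837]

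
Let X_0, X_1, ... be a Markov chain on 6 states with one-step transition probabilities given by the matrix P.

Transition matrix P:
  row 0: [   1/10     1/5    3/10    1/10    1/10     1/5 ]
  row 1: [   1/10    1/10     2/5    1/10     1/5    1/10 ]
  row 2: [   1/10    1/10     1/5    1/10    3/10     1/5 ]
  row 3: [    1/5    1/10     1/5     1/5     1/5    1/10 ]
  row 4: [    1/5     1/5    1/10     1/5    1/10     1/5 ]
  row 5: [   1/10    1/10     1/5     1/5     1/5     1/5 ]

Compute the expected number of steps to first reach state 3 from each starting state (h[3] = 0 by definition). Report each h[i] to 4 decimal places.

First-step conditioning: h[3] = 0; for i ≠ 3, h[i] = 1 + Σ_k P[i][k]·h[k].
  h[0] = 1 + 1/10·h[0] + 1/5·h[1] + 3/10·h[2] + 1/10·h[4] + 1/5·h[5]
  h[1] = 1 + 1/10·h[0] + 1/10·h[1] + 2/5·h[2] + 1/5·h[4] + 1/10·h[5]
  h[2] = 1 + 1/10·h[0] + 1/10·h[1] + 1/5·h[2] + 3/10·h[4] + 1/5·h[5]
  h[4] = 1 + 1/5·h[0] + 1/5·h[1] + 1/10·h[2] + 1/10·h[4] + 1/5·h[5]
  h[5] = 1 + 1/10·h[0] + 1/10·h[1] + 1/5·h[2] + 1/5·h[4] + 1/5·h[5]
Solving the 5×5 linear system over states ≠ 3 gives exactly h = [125180/17097, 125110/17097, 122990/17097, 0, 37700/5699, 111680/17097] (h[3] = 0 is the target).

h = [7.3218, 7.3177, 7.1937, 0.0000, 6.6152, 6.5321]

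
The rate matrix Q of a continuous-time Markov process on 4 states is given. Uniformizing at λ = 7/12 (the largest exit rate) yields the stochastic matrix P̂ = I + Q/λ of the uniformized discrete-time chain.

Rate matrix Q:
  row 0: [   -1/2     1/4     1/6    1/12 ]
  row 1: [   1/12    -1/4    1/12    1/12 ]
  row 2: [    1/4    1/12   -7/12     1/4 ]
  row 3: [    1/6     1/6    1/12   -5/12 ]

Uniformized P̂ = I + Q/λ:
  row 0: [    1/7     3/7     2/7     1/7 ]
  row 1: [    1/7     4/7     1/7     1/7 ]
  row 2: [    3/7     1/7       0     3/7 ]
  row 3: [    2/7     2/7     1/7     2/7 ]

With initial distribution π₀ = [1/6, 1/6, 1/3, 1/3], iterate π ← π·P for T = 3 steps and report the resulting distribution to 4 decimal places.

t=0: π = [0.1667, 0.1667, 0.3333, 0.3333]
t=1: π = [0.2857, 0.3095, 0.1190, 0.2857]
t=2: π = [0.2177, 0.3980, 0.1667, 0.2177]
t=3: π = [0.2216, 0.4067, 0.1501, 0.2216]

π = [0.2216, 0.4067, 0.1501, 0.2216]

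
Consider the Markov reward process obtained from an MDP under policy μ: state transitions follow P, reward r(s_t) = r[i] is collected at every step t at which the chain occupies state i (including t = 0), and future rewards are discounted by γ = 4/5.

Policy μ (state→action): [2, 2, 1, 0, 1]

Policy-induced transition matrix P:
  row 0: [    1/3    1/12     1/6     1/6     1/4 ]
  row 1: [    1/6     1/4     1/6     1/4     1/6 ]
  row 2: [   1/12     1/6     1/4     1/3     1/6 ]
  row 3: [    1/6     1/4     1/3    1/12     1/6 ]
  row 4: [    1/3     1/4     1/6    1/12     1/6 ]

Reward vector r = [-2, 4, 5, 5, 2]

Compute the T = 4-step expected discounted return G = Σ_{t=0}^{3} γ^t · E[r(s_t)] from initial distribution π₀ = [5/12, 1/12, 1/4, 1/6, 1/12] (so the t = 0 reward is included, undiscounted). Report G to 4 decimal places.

t=0: π = [0.4167, 0.0833, 0.2500, 0.1667, 0.0833], E[r] = 1.7500, γ^t·E[r] = 1.750000, running G = 1.750000
t=1: π = [0.2292, 0.1597, 0.2153, 0.1944, 0.2014], E[r] = 2.6319, γ^t·E[r] = 2.105556, running G = 3.855556
t=2: π = [0.2205, 0.1939, 0.2170, 0.1829, 0.1858], E[r] = 2.7054, γ^t·E[r] = 1.731481, running G = 5.587037
t=3: π = [0.2163, 0.1952, 0.2152, 0.1883, 0.1850], E[r] = 2.7357, γ^t·E[r] = 1.400667, running G = 6.987704

G = 6.9877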